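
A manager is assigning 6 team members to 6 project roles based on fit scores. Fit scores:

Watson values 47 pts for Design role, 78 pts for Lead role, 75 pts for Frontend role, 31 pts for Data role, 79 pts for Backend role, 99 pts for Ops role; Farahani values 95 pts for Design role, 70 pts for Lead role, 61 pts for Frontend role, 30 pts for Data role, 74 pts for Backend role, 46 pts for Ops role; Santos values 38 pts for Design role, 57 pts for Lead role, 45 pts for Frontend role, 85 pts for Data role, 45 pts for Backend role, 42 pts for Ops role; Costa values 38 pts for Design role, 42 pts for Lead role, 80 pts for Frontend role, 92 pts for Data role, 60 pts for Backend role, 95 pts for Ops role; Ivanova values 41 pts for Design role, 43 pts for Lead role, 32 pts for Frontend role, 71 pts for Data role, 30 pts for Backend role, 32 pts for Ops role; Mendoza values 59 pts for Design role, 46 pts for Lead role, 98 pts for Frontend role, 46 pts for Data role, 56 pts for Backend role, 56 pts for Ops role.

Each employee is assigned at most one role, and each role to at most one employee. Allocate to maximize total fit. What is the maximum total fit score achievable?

Optimal: Watson→Backend role (79 pts), Farahani→Design role (95 pts), Santos→Lead role (57 pts), Costa→Ops role (95 pts), Ivanova→Data role (71 pts), Mendoza→Frontend role (98 pts) — total 79+95+57+95+71+98 = 495 pts.
Column-greedy (each role in turn goes to its best remaining employee) gives 440 pts, worse by 55.

Maximum total: 495 pts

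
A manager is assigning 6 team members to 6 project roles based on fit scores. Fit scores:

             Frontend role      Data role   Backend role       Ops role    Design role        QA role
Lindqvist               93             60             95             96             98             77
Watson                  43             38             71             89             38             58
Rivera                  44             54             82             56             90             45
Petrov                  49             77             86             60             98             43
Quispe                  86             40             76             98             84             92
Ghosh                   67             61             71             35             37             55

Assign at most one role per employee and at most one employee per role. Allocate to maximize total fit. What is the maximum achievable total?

Optimal: Lindqvist→Frontend role (93 pts), Watson→Ops role (89 pts), Rivera→Backend role (82 pts), Petrov→Design role (98 pts), Quispe→QA role (92 pts), Ghosh→Data role (61 pts) — total 93+89+82+98+92+61 = 515 pts.
Column-greedy (each role in turn goes to its best remaining employee) gives 443 pts, worse by 72.

Maximum total: 515 pts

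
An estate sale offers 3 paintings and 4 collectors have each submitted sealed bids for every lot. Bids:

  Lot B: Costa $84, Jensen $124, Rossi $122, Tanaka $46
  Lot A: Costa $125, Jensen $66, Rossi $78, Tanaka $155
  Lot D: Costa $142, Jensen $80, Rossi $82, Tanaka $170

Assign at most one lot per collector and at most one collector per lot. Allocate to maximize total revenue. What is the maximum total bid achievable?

Optimal: Jensen→Lot B ($124), Tanaka→Lot A ($155), Costa→Lot D ($142) — total 124+155+142 = $421.
Row-greedy (each collector in turn takes its best remaining lot) gives $344, worse by 77.
Swapping Jensen↔Tanaka (Jensen→Lot A $66, Tanaka→Lot B $46) loses 167.
Every other assignment is strictly worse.

Max total: $421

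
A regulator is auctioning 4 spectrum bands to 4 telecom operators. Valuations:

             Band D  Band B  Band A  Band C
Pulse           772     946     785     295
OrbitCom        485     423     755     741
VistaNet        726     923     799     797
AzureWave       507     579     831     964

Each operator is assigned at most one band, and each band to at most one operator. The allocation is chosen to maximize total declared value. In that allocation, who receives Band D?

Treat this as an assignment problem: match each operator to one band.
Optimal: Pulse→Band D ($772M), OrbitCom→Band A ($755M), VistaNet→Band B ($923M), AzureWave→Band C ($964M) — total 772+755+923+964 = $3414M.
Column-greedy (each band in turn goes to its best remaining operator) gives $3267M, worse by 147.
Next-best assignment: Pulse→Band B, OrbitCom→Band A, VistaNet→Band D, AzureWave→Band C = $3391M.
Swapping OrbitCom↔Pulse (OrbitCom→Band D $485M, Pulse→Band A $785M) loses 257.
Pulse's own top band is Band B ($946M), but forcing Pulse→Band B and reassigning the rest optimally gives only $3391M — worse by 23.

Pulse receives Band D.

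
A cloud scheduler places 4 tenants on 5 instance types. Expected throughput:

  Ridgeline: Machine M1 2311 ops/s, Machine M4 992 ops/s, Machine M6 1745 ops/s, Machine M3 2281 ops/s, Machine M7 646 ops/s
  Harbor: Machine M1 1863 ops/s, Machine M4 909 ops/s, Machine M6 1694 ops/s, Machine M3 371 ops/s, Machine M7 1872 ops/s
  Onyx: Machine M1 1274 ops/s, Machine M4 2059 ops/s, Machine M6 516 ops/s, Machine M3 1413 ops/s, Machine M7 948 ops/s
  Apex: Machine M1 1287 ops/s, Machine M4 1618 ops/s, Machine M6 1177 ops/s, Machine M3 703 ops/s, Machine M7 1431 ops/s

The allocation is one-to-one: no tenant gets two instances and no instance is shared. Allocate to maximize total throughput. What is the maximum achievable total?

Optimal: Ridgeline→Machine M3 (2281 ops/s), Harbor→Machine M1 (1863 ops/s), Onyx→Machine M4 (2059 ops/s), Apex→Machine M7 (1431 ops/s) — total 2281+1863+2059+1431 = 7634 ops/s.
Max-entry greedy (repeatedly take the single best remaining cell) gives 7419 ops/s, worse by 215.
Swapping Apex↔Harbor (Apex→Machine M1 1287 ops/s, Harbor→Machine M7 1872 ops/s) loses 135.
No other one-to-one assignment exceeds 7634 ops/s.

Max total: 7634 ops/s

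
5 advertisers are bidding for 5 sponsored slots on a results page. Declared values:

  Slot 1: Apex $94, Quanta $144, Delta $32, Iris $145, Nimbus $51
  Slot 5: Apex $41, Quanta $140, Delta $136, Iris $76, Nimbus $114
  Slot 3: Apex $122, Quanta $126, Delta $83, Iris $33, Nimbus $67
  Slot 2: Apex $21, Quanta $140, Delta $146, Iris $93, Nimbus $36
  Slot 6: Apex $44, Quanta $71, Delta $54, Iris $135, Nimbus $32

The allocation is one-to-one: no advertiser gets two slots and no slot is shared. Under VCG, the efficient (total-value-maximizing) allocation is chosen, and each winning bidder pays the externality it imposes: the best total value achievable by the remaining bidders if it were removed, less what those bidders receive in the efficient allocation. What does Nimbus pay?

Nimbus pays $6.

Efficient allocation: Apex→Slot 3 ($122), Quanta→Slot 1 ($144), Delta→Slot 2 ($146), Iris→Slot 6 ($135), Nimbus→Slot 5 ($114); total welfare W = $661.
Nimbus receives Slot 5 at value $114, so the others get W − 114 = $547.
Without Nimbus: best allocation of the remaining 4 bidders over all 5 slots is Apex→Slot 3 ($122), Quanta→Slot 5 ($140), Delta→Slot 2 ($146), Iris→Slot 1 ($145), total $553.
VCG payment = (others' best without Nimbus) − (others' welfare with Nimbus) = 553 − 547 = $6.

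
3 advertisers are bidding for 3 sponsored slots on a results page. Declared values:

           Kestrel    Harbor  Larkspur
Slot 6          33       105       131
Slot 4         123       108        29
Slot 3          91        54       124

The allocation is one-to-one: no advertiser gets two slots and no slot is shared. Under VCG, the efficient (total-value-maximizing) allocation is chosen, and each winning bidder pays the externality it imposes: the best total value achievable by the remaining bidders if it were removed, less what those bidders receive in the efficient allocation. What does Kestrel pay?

Efficient allocation: Kestrel→Slot 4 ($123), Harbor→Slot 6 ($105), Larkspur→Slot 3 ($124); total welfare W = $352.
Kestrel receives Slot 4 at value $123, so the others get W − 123 = $229.
Without Kestrel: best allocation of the remaining 2 bidders over all 3 slots is Harbor→Slot 4 ($108), Larkspur→Slot 6 ($131), total $239.
VCG payment = (others' best without Kestrel) − (others' welfare with Kestrel) = 239 − 229 = $10.

Kestrel pays $10.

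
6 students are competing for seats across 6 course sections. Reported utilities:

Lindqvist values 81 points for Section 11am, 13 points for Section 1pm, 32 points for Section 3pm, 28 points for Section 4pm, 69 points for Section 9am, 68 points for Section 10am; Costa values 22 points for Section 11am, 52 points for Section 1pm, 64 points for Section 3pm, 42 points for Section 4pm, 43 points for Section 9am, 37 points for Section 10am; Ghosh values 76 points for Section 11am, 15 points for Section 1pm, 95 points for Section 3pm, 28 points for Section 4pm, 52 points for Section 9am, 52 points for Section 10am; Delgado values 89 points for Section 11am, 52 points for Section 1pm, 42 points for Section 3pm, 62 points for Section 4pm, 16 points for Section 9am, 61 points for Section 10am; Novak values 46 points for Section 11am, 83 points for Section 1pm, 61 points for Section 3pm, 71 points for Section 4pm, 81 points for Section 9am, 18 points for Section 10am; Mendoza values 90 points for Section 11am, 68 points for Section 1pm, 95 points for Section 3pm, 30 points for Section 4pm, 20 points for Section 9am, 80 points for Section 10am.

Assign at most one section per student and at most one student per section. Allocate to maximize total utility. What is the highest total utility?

Optimal: Lindqvist→Section 9am (69 points), Costa→Section 4pm (42 points), Ghosh→Section 3pm (95 points), Delgado→Section 11am (89 points), Novak→Section 1pm (83 points), Mendoza→Section 10am (80 points) — total 69+42+95+89+83+80 = 458 points.
Column-greedy (each section in turn goes to its best remaining student) gives 436 points, worse by 22.
Next-best assignment: Lindqvist→Section 9am, Costa→Section 1pm, Ghosh→Section 3pm, Delgado→Section 11am, Novak→Section 4pm, Mendoza→Section 10am = 456 points.
Swapping Mendoza↔Costa (Mendoza→Section 4pm 30 points, Costa→Section 10am 37 points) loses 55.
Every other assignment is strictly worse.

Max total: 458 points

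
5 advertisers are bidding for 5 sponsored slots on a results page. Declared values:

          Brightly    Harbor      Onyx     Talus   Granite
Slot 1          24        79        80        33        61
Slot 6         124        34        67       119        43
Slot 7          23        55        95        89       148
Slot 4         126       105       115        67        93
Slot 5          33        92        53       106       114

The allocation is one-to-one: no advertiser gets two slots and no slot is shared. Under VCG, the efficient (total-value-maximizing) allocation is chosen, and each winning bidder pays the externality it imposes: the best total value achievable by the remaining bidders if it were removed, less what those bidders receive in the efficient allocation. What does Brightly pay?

Efficient allocation: Brightly→Slot 6 ($124), Harbor→Slot 1 ($79), Onyx→Slot 4 ($115), Talus→Slot 5 ($106), Granite→Slot 7 ($148); total welfare W = $572.
Brightly receives Slot 6 at value $124, so the others get W − 124 = $448.
Without Brightly: best allocation of the remaining 4 bidders over all 5 slots is Harbor→Slot 5 ($92), Onyx→Slot 4 ($115), Talus→Slot 6 ($119), Granite→Slot 7 ($148), total $474.
VCG payment = (others' best without Brightly) − (others' welfare with Brightly) = 474 − 448 = $26.

Brightly pays $26.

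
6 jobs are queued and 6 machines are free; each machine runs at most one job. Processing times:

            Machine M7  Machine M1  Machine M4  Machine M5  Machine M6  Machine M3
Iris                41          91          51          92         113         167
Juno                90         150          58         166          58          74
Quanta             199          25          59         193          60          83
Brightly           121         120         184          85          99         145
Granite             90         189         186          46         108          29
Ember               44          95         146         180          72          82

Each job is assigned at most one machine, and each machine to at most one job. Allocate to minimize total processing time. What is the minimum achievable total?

Optimal: Iris→Machine M4 (51 min), Juno→Machine M6 (58 min), Quanta→Machine M1 (25 min), Brightly→Machine M5 (85 min), Granite→Machine M3 (29 min), Ember→Machine M7 (44 min) — total 51+58+25+85+29+44 = 292 min.
Row-greedy (each job in turn takes its cheapest remaining machine) gives 310 min, worse by 18.
Next-best assignment: Iris→Machine M7, Juno→Machine M4, Quanta→Machine M1, Brightly→Machine M5, Granite→Machine M3, Ember→Machine M6 = 310 min.
Swapping Iris↔Granite (Iris→Machine M3 167 min, Granite→Machine M4 186 min) adds 273.
Checked against all permutations: 292 min is optimal.

Min total: 292 min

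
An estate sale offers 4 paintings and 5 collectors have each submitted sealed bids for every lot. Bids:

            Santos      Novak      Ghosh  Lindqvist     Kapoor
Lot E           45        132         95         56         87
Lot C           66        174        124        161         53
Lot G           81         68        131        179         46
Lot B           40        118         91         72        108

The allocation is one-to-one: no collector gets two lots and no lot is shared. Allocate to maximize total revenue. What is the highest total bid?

Optimal: Ghosh→Lot E ($95), Novak→Lot C ($174), Lindqvist→Lot G ($179), Kapoor→Lot B ($108) — total 95+174+179+108 = $556.
Swapping Novak↔Ghosh (Novak→Lot E $132, Ghosh→Lot C $124) loses 13.
Every other assignment is strictly worse.

Maximum total: $556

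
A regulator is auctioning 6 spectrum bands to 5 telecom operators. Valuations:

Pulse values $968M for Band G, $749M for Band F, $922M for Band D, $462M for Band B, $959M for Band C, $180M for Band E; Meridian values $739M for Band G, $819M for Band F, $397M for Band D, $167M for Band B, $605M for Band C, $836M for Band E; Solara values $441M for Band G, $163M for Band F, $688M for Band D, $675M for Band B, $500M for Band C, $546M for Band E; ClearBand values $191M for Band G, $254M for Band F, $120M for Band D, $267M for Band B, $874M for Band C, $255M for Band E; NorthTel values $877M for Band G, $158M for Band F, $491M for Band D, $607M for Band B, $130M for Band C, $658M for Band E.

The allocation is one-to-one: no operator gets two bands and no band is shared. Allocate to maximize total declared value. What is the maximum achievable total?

Maximum total: $4184M

This is the linear assignment problem.
Optimal: Pulse→Band D ($922M), Meridian→Band E ($836M), Solara→Band B ($675M), ClearBand→Band C ($874M), NorthTel→Band G ($877M) — total 922+836+675+874+877 = $4184M.
Swapping Solara↔Meridian (Solara→Band E $546M, Meridian→Band B $167M) loses 798.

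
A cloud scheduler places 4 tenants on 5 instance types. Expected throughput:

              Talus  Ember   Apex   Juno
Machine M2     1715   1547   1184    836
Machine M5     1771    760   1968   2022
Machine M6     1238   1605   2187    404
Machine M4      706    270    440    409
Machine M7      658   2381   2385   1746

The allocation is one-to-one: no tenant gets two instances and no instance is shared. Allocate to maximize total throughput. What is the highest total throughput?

Optimal: Talus→Machine M2 (1715 ops/s), Ember→Machine M7 (2381 ops/s), Apex→Machine M6 (2187 ops/s), Juno→Machine M5 (2022 ops/s) — total 1715+2381+2187+2022 = 8305 ops/s.
Column-greedy (each instance in turn goes to its best remaining tenant) gives 6194 ops/s, worse by 2111.
Next-best assignment: Talus→Machine M2, Ember→Machine M6, Apex→Machine M7, Juno→Machine M5 = 7727 ops/s.

Maximum total: 8305 ops/s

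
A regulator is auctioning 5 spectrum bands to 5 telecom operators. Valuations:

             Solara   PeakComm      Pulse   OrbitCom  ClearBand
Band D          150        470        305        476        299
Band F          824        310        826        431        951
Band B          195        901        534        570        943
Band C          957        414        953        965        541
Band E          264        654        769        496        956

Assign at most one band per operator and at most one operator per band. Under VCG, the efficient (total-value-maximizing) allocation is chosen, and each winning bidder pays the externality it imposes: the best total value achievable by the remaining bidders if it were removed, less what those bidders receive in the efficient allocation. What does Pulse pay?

Pulse pays $356M.

Efficient allocation: Solara→Band C ($957M), PeakComm→Band B ($901M), Pulse→Band F ($826M), OrbitCom→Band D ($476M), ClearBand→Band E ($956M); total welfare W = $4116M.
Pulse receives Band F at value $826M, so the others get W − 826 = $3290M.
Without Pulse: best allocation of the remaining 4 bidders over all 5 bands is Solara→Band F ($824M), PeakComm→Band B ($901M), OrbitCom→Band C ($965M), ClearBand→Band E ($956M), total $3646M.
VCG payment = (others' best without Pulse) − (others' welfare with Pulse) = 3646 − 3290 = $356M.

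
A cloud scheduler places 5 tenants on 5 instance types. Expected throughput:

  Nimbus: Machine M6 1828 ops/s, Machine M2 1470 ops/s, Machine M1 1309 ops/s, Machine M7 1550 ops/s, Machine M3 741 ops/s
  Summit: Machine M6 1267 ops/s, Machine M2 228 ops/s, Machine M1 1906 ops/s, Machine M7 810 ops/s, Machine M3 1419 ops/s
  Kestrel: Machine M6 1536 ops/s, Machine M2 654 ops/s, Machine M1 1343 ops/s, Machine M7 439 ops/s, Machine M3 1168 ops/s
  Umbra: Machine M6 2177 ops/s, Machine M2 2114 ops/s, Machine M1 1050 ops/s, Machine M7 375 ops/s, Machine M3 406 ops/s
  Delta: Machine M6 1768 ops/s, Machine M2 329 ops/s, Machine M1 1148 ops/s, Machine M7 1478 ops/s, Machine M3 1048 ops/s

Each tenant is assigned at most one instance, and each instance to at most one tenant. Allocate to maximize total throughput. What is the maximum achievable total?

Max total: 8506 ops/s

This is the linear assignment problem.
Optimal: Nimbus→Machine M7 (1550 ops/s), Summit→Machine M1 (1906 ops/s), Kestrel→Machine M3 (1168 ops/s), Umbra→Machine M2 (2114 ops/s), Delta→Machine M6 (1768 ops/s) — total 1550+1906+1168+2114+1768 = 8506 ops/s.
Column-greedy (each instance in turn goes to its best remaining tenant) gives 8199 ops/s, worse by 307.
Next-best assignment: Nimbus→Machine M6, Summit→Machine M1, Kestrel→Machine M3, Umbra→Machine M2, Delta→Machine M7 = 8494 ops/s.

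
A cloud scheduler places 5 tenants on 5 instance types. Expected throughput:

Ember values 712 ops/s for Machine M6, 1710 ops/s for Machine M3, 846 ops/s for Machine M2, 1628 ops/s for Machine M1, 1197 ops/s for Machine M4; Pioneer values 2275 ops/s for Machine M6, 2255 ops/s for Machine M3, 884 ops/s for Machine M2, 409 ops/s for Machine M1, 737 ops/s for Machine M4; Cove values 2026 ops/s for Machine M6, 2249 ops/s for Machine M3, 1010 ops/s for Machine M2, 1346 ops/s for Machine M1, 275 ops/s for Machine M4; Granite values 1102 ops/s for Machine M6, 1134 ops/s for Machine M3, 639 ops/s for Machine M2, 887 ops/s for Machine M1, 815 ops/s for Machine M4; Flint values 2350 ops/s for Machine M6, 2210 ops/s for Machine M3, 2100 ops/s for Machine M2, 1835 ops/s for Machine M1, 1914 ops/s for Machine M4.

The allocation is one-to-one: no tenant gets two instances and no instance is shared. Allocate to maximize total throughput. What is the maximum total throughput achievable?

This is the linear assignment problem.
Optimal: Ember→Machine M1 (1628 ops/s), Pioneer→Machine M6 (2275 ops/s), Cove→Machine M3 (2249 ops/s), Granite→Machine M4 (815 ops/s), Flint→Machine M2 (2100 ops/s) — total 1628+2275+2249+815+2100 = 9067 ops/s.
Column-greedy (each instance in turn goes to its best remaining tenant) gives 8058 ops/s, worse by 1009.
Next-best assignment: Ember→Machine M1, Pioneer→Machine M3, Cove→Machine M6, Granite→Machine M4, Flint→Machine M2 = 8824 ops/s.

Max total: 9067 ops/s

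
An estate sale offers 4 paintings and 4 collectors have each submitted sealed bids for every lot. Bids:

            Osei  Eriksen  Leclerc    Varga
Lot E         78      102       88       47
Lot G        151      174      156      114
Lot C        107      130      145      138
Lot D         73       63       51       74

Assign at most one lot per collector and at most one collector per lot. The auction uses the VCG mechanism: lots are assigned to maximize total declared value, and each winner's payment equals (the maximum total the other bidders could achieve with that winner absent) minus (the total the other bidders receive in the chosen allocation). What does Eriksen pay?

Eriksen pays $78.

Efficient allocation: Osei→Lot D ($73), Eriksen→Lot G ($174), Leclerc→Lot E ($88), Varga→Lot C ($138); total welfare W = $473.
Eriksen receives Lot G at value $174, so the others get W − 174 = $299.
Without Eriksen: best allocation of the remaining 3 bidders over all 4 lots is Osei→Lot G ($151), Leclerc→Lot E ($88), Varga→Lot C ($138), total $377.
VCG payment = (others' best without Eriksen) − (others' welfare with Eriksen) = 377 − 299 = $78.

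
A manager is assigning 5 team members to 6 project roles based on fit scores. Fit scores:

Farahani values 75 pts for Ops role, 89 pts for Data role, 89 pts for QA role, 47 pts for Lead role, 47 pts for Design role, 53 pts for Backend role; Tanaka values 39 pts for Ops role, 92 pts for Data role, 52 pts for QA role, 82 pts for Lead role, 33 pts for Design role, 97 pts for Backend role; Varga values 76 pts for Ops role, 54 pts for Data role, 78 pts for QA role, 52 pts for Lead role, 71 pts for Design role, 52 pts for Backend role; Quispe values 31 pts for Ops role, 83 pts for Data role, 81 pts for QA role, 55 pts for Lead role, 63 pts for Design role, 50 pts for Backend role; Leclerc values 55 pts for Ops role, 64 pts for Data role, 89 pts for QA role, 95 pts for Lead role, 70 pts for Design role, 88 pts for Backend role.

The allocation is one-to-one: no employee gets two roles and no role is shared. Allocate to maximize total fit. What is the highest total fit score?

Optimal: Farahani→QA role (89 pts), Tanaka→Backend role (97 pts), Varga→Ops role (76 pts), Quispe→Data role (83 pts), Leclerc→Lead role (95 pts) — total 89+97+76+83+95 = 440 pts.
Column-greedy (each role in turn goes to its best remaining employee) gives 415 pts, worse by 25.
Next-best assignment: Farahani→Data role, Tanaka→Backend role, Varga→Ops role, Quispe→QA role, Leclerc→Lead role = 438 pts.

Maximum total: 440 pts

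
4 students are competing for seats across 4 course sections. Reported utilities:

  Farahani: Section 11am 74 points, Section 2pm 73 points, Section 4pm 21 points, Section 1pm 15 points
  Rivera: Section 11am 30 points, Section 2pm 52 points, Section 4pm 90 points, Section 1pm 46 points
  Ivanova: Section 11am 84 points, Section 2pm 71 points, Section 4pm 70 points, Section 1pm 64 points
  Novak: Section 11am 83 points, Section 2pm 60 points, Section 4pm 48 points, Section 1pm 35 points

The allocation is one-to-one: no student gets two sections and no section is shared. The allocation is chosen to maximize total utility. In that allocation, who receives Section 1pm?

Optimal: Farahani→Section 2pm (73 points), Rivera→Section 4pm (90 points), Ivanova→Section 1pm (64 points), Novak→Section 11am (83 points) — total 73+90+64+83 = 310 points.
Column-greedy (each section in turn goes to its best remaining student) gives 282 points, worse by 28.
Next-best assignment: Farahani→Section 11am, Rivera→Section 4pm, Ivanova→Section 1pm, Novak→Section 2pm = 288 points.
Ivanova's own top section is Section 11am (84 points), but forcing Ivanova→Section 11am and reassigning the rest optimally gives only 282 points — worse by 28.

Ivanova receives Section 1pm.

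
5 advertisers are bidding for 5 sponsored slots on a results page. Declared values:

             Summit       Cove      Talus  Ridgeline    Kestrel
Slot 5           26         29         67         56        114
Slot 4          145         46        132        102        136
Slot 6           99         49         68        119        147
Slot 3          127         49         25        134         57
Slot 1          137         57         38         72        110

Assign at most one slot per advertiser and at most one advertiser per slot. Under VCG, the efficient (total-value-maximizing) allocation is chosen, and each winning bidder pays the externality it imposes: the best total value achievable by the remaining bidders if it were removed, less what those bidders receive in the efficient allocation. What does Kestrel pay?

Efficient allocation: Summit→Slot 1 ($137), Cove→Slot 5 ($29), Talus→Slot 4 ($132), Ridgeline→Slot 3 ($134), Kestrel→Slot 6 ($147); total welfare W = $579.
Kestrel receives Slot 6 at value $147, so the others get W − 147 = $432.
Without Kestrel: best allocation of the remaining 4 bidders over all 5 slots is Summit→Slot 1 ($137), Cove→Slot 6 ($49), Talus→Slot 4 ($132), Ridgeline→Slot 3 ($134), total $452.
VCG payment = (others' best without Kestrel) − (others' welfare with Kestrel) = 452 − 432 = $20.

Kestrel pays $20.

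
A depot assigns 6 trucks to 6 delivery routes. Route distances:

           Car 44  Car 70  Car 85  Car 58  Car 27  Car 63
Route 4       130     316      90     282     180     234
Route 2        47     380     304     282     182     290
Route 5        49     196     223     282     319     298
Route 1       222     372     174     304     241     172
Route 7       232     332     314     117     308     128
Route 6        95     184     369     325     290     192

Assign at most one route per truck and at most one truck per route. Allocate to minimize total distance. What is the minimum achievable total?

Optimal: Car 44→Route 5 (49 km), Car 70→Route 6 (184 km), Car 85→Route 4 (90 km), Car 58→Route 7 (117 km), Car 27→Route 2 (182 km), Car 63→Route 1 (172 km) — total 49+184+90+117+182+172 = 794 km.
Swapping Car 27↔Car 70 (Car 27→Route 6 290 km, Car 70→Route 2 380 km) adds 304.
Checked against all permutations: 794 km is optimal.

Minimum total: 794 km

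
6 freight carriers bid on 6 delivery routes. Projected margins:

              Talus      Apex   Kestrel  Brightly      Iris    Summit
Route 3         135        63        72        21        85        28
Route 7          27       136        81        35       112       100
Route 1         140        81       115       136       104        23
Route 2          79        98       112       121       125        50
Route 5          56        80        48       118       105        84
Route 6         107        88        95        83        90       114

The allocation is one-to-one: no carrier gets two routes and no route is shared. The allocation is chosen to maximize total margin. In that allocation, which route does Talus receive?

Talus receives Route 3.

This is a one-to-one assignment (maximum-weight bipartite matching).
Optimal: Talus→Route 3 ($135k), Apex→Route 7 ($136k), Kestrel→Route 1 ($115k), Brightly→Route 5 ($118k), Iris→Route 2 ($125k), Summit→Route 6 ($114k) — total 135+136+115+118+125+114 = $743k.
Row-greedy (each carrier in turn takes its best remaining route) gives $624k, worse by 119.
Talus's own top route is Route 1 ($140k), but forcing Talus→Route 1 and reassigning the rest optimally gives only $705k — worse by 38.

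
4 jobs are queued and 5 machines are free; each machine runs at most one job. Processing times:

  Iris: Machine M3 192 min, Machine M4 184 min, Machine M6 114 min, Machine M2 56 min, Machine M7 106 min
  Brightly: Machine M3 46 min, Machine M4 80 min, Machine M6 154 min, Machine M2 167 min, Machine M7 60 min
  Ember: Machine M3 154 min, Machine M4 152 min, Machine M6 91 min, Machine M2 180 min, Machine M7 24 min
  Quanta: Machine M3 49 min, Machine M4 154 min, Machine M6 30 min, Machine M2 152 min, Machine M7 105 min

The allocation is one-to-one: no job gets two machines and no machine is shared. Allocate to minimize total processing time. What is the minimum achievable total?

Treat this as an assignment problem: match each job to one machine.
Optimal: Iris→Machine M2 (56 min), Brightly→Machine M3 (46 min), Ember→Machine M7 (24 min), Quanta→Machine M6 (30 min) — total 56+46+24+30 = 156 min.
Column-greedy (each machine in turn goes to its cheapest remaining job) gives 284 min, worse by 128.
Next-best assignment: Iris→Machine M2, Brightly→Machine M4, Ember→Machine M7, Quanta→Machine M6 = 190 min.
Swapping Iris↔Quanta (Iris→Machine M6 114 min, Quanta→Machine M2 152 min) adds 180.

Min total: 156 min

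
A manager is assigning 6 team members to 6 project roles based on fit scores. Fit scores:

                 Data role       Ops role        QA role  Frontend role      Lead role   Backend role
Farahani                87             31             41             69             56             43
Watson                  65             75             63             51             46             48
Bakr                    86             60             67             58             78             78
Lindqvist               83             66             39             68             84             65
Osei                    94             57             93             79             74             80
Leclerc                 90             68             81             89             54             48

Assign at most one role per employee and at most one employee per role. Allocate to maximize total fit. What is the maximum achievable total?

Treat this as an assignment problem: match each employee to one role.
Optimal: Farahani→Data role (87 pts), Watson→Ops role (75 pts), Bakr→Backend role (78 pts), Lindqvist→Lead role (84 pts), Osei→QA role (93 pts), Leclerc→Frontend role (89 pts) — total 87+75+78+84+93+89 = 506 pts.
Column-greedy (each role in turn goes to its best remaining employee) gives 481 pts, worse by 25.
Checked against all permutations: 506 pts is optimal.

Max total: 506 pts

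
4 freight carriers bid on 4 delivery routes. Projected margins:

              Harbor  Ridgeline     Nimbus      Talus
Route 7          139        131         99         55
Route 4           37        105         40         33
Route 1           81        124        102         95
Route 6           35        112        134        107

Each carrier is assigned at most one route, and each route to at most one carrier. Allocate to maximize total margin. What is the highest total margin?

Maximum total: $473k

Optimal: Harbor→Route 7 ($139k), Ridgeline→Route 4 ($105k), Nimbus→Route 6 ($134k), Talus→Route 1 ($95k) — total 139+105+134+95 = $473k.
Column-greedy (each route in turn goes to its best remaining carrier) gives $453k, worse by 20.
Next-best assignment: Harbor→Route 7, Ridgeline→Route 4, Nimbus→Route 1, Talus→Route 6 = $453k.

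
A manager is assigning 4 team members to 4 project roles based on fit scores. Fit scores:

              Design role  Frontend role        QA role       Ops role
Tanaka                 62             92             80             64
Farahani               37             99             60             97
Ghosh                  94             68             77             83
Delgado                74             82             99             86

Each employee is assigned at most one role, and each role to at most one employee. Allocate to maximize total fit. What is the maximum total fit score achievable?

Optimal: Tanaka→Frontend role (92 pts), Farahani→Ops role (97 pts), Ghosh→Design role (94 pts), Delgado→QA role (99 pts) — total 92+97+94+99 = 382 pts.
Column-greedy (each role in turn goes to its best remaining employee) gives 356 pts, worse by 26.

Maximum total: 382 pts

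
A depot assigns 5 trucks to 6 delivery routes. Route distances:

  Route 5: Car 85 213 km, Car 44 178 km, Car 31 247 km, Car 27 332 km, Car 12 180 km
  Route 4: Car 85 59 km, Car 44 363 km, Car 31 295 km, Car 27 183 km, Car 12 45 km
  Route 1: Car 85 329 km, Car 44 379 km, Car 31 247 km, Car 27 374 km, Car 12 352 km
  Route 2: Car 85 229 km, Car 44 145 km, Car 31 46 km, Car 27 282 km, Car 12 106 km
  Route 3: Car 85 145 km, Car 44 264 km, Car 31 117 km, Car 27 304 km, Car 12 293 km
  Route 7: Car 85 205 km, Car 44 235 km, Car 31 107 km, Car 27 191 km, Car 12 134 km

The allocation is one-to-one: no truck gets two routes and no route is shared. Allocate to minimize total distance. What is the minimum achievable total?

Optimal: Car 85→Route 3 (145 km), Car 44→Route 5 (178 km), Car 31→Route 2 (46 km), Car 27→Route 7 (191 km), Car 12→Route 4 (45 km) — total 145+178+46+191+45 = 605 km.
Column-greedy (each route in turn goes to its cheapest remaining truck) gives 1003 km, worse by 398.
Next-best assignment: Car 85→Route 4, Car 44→Route 5, Car 31→Route 3, Car 27→Route 7, Car 12→Route 2 = 651 km.
Every other assignment is strictly worse.

Min total: 605 km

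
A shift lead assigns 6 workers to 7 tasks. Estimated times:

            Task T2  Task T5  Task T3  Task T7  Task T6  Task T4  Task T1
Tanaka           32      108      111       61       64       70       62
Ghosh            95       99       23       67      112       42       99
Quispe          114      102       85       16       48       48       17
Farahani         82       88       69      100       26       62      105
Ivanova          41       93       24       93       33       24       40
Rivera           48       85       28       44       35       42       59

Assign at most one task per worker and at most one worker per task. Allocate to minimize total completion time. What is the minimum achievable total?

Optimal: Tanaka→Task T2 (32 min), Ghosh→Task T3 (23 min), Quispe→Task T1 (17 min), Farahani→Task T6 (26 min), Ivanova→Task T4 (24 min), Rivera→Task T7 (44 min) — total 32+23+17+26+24+44 = 166 min.
Min-entry greedy (repeatedly take the single cheapest remaining cell) gives 180 min, worse by 14.
Swapping Rivera↔Quispe (Rivera→Task T1 59 min, Quispe→Task T7 16 min) adds 14.
No other one-to-one assignment undercuts 166 min.

Minimum total: 166 min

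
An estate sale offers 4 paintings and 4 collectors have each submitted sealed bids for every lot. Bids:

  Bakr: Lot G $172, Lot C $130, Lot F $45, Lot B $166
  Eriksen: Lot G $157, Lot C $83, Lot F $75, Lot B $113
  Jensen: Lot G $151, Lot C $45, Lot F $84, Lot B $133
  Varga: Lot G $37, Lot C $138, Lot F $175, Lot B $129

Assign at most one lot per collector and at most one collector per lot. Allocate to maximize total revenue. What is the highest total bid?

Optimal: Bakr→Lot C ($130), Eriksen→Lot G ($157), Jensen→Lot B ($133), Varga→Lot F ($175) — total 130+157+133+175 = $595.
Max-entry greedy (repeatedly take the single best remaining cell) gives $563, worse by 32.

Max total: $595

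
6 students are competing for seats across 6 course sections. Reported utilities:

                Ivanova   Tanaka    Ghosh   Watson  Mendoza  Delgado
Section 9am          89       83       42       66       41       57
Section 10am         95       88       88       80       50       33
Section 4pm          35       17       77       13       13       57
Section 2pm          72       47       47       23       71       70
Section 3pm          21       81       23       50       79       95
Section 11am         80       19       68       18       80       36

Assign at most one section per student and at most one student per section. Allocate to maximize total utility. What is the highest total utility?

Max total: 487 points

This is the linear assignment problem.
Optimal: Ivanova→Section 2pm (72 points), Tanaka→Section 9am (83 points), Ghosh→Section 4pm (77 points), Watson→Section 10am (80 points), Mendoza→Section 11am (80 points), Delgado→Section 3pm (95 points) — total 72+83+77+80+80+95 = 487 points.
Row-greedy (each student in turn takes its best remaining section) gives 455 points, worse by 32.
Checked against all permutations: 487 points is optimal.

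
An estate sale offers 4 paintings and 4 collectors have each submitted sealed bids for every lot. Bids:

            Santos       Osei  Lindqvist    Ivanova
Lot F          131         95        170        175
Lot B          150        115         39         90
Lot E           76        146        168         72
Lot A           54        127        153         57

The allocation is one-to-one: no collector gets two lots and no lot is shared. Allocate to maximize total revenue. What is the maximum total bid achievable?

Max total: $624

Optimal: Santos→Lot B ($150), Osei→Lot E ($146), Lindqvist→Lot A ($153), Ivanova→Lot F ($175) — total 150+146+153+175 = $624.
Max-entry greedy (repeatedly take the single best remaining cell) gives $620, worse by 4.
Checked against all permutations: $624 is optimal.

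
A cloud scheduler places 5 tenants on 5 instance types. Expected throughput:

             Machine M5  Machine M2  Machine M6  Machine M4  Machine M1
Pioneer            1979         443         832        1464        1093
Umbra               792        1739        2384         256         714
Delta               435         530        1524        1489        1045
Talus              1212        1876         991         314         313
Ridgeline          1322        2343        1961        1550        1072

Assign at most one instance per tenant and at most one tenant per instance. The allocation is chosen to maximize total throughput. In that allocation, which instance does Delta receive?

Delta receives Machine M1.

This is the linear assignment problem.
Optimal: Pioneer→Machine M5 (1979 ops/s), Umbra→Machine M6 (2384 ops/s), Delta→Machine M1 (1045 ops/s), Talus→Machine M2 (1876 ops/s), Ridgeline→Machine M4 (1550 ops/s) — total 1979+2384+1045+1876+1550 = 8834 ops/s.
Max-entry greedy (repeatedly take the single best remaining cell) gives 8508 ops/s, worse by 326.
Next-best assignment: Pioneer→Machine M5, Umbra→Machine M6, Delta→Machine M4, Talus→Machine M2, Ridgeline→Machine M1 = 8800 ops/s.
Swapping Umbra↔Pioneer (Umbra→Machine M5 792 ops/s, Pioneer→Machine M6 832 ops/s) loses 2739.
Every other assignment is strictly worse.
Delta's own top instance is Machine M6 (1524 ops/s), but forcing Delta→Machine M6 and reassigning the rest optimally gives only 7643 ops/s — worse by 1191.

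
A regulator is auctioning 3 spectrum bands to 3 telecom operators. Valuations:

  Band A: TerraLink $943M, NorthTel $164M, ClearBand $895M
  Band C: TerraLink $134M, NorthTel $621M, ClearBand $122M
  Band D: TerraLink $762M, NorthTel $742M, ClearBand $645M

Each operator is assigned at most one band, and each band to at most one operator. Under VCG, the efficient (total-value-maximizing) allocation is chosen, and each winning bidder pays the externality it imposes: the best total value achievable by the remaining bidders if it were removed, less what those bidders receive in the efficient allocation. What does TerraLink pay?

Efficient allocation: TerraLink→Band D ($762M), NorthTel→Band C ($621M), ClearBand→Band A ($895M); total welfare W = $2278M.
TerraLink receives Band D at value $762M, so the others get W − 762 = $1516M.
Without TerraLink: best allocation of the remaining 2 bidders over all 3 bands is NorthTel→Band D ($742M), ClearBand→Band A ($895M), total $1637M.
VCG payment = (others' best without TerraLink) − (others' welfare with TerraLink) = 1637 − 1516 = $121M.

TerraLink pays $121M.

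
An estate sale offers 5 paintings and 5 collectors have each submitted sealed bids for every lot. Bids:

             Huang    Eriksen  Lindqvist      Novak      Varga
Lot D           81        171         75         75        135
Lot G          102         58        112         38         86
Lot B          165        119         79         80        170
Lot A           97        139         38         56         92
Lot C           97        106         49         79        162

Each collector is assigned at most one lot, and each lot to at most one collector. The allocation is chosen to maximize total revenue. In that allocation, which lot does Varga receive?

Varga receives Lot C.

Optimal: Huang→Lot B ($165), Eriksen→Lot D ($171), Lindqvist→Lot G ($112), Novak→Lot A ($56), Varga→Lot C ($162) — total 165+171+112+56+162 = $666.
Column-greedy (each lot in turn goes to its best remaining collector) gives $629, worse by 37.
Next-best assignment: Huang→Lot B, Eriksen→Lot A, Lindqvist→Lot G, Novak→Lot D, Varga→Lot C = $653.
Varga's own top lot is Lot B ($170), but forcing Varga→Lot B and reassigning the rest optimally gives only $629 — worse by 37.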